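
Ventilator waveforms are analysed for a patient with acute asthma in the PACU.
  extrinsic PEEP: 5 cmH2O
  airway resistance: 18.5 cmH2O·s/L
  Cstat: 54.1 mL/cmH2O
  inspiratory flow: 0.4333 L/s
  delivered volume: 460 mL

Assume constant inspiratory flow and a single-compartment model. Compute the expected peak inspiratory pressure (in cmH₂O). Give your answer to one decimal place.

21.5

Equation of motion (constant flow): PIP = Vt/C + R·V̇ + PEEP.
PIP = 460/54.1 + 18.5×0.4333 + 5 = 8.503 + 8.016 + 5 = 21.519 cmH2O.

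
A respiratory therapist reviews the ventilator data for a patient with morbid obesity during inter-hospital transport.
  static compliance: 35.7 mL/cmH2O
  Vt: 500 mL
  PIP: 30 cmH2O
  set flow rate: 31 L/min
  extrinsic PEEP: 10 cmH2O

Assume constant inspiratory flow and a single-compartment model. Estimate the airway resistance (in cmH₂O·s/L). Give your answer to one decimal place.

11.6

Flow: 31 L/min ÷ 60 = 0.5167 L/s.
Equation of motion (constant flow): PIP = Vt/C + R·V̇ + PEEP.
R·V̇ = PIP − Vt/C − PEEP = 30 − 500/35.7 − 10 = 30 − 14.006 − 10 = 5.994 cmH2O.
R = 5.994 / 0.5167 = 11.601 cmH2O·s/L.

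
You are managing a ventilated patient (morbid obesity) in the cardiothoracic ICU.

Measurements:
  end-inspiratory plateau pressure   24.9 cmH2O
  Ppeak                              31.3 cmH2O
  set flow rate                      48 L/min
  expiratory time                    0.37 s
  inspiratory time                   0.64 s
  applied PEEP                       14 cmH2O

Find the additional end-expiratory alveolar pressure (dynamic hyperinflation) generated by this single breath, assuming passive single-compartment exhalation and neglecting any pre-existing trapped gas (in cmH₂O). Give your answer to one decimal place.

4.1

Flow: 48 L/min ÷ 60 = 0.8 L/s.
Vt = flow × Ti = 0.8 L/s × 0.64 s × 1000 mL/L = 512.0 mL.
R = (PIP − Pplat)/V̇ = (31.3 − 24.9) / 0.8 = 6.4/0.8 = 8.0 cmH2O·s/L.
C = Vt/(Pplat − PEEP) = 512.0 / (24.9 − 14) = 512.0/10.9 = 46.972 mL/cmH2O.
τ = R × C = 8.0 × 0.04697 L/cmH2O = 0.3758 s.
Fraction remaining = e^(−Te/τ) = e^(−0.37/0.3758) = 0.3736; trapped volume = 512.0 × 0.3736 = 191.28 mL.
Additional alveolar pressure from trapping ≈ V_trapped / C = 191.28 / 46.972 = 4.072 cmH2O.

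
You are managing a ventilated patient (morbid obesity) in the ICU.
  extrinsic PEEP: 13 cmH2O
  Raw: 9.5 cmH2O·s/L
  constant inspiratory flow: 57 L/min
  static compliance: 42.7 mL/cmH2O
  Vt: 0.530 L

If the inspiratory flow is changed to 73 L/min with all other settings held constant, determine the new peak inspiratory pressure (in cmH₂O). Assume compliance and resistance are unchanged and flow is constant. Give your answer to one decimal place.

Flow: 57 L/min ÷ 60 = 0.95 L/s.
New flow: 73 L/min ÷ 60 = 1.2167 L/s.
PIP = Vt/C + R·V̇ + PEEP (constant-flow equation of motion).
Only the resistive term changes: ΔPIP = R × ΔV̇ = 9.5 × (1.2167 − 0.95) = 9.5 × 0.2667 = 2.534 cmH2O.
Original PIP = 530/42.7 + 9.5×0.95 + 13 = 34.437 cmH2O; new PIP = 34.437 + (2.534) = 36.971 cmH2O.

37.0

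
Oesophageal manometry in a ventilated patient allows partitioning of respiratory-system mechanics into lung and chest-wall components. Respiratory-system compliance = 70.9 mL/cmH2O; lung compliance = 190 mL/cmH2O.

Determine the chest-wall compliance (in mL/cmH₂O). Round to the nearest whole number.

113

1/Ccw = 1/Crs − 1/CL.
1/Ccw = 1/70.9 − 1/190 = 0.008841.
Ccw = 113.11 mL/cmH2O.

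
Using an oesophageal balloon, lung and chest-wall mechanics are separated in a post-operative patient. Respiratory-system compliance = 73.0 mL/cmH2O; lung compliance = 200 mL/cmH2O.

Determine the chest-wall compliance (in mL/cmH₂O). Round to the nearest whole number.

1/Ccw = 1/Crs − 1/CL.
1/Ccw = 1/73.0 − 1/200 = 0.008699.
Ccw = 114.96 mL/cmH2O.

115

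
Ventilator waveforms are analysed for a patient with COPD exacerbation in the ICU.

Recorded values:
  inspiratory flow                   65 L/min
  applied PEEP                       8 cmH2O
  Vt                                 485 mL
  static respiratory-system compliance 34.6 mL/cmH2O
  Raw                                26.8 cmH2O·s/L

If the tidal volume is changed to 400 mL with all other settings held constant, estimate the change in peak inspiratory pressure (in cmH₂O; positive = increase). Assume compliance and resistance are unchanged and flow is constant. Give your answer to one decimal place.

-2.5

PIP = Vt/C + R·V̇ + PEEP (constant-flow equation of motion).
Only the elastic term changes: ΔPIP = ΔVt / C = (400 − 485) / 34.6 = -2.457 cmH2O.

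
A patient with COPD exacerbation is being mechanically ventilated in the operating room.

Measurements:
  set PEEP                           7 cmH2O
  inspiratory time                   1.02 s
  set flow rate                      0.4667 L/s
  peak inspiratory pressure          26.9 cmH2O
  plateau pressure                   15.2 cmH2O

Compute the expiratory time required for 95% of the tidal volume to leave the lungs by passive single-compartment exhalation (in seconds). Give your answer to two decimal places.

Vt = flow × Ti = 0.4667 L/s × 1.02 s × 1000 mL/L = 476.03 mL.
R = (PIP − Pplat)/V̇ = (26.9 − 15.2) / 0.4667 = 11.7/0.4667 = 25.07 cmH2O·s/L.
C = Vt/(Pplat − PEEP) = 476.03 / (15.2 − 7) = 476.03/8.2 = 58.052 mL/cmH2O.
τ = R × C = 25.07 × 0.05805 L/cmH2O = 1.455 s.
t = −τ·ln(1 − 0.95) = −1.455·ln(0.05) = 4.359 s.

4.36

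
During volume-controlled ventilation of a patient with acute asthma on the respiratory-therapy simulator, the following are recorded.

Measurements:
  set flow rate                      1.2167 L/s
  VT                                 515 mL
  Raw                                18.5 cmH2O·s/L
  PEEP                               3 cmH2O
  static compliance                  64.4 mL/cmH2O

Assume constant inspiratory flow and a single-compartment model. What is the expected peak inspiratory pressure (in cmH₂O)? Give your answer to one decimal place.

33.5

Equation of motion (constant flow): PIP = Vt/C + R·V̇ + PEEP.
PIP = 515/64.4 + 18.5×1.2167 + 3 = 7.997 + 22.509 + 3 = 33.506 cmH2O.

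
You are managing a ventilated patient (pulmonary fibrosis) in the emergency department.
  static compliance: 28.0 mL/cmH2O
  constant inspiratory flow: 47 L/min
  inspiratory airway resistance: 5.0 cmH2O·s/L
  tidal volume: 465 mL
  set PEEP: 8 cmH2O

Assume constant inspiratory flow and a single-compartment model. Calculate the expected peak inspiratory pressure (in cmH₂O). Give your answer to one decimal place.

28.5

Flow: 47 L/min ÷ 60 = 0.7833 L/s.
Equation of motion (constant flow): PIP = Vt/C + R·V̇ + PEEP.
PIP = 465/28.0 + 5.0×0.7833 + 8 = 16.607 + 3.917 + 8 = 28.524 cmH2O.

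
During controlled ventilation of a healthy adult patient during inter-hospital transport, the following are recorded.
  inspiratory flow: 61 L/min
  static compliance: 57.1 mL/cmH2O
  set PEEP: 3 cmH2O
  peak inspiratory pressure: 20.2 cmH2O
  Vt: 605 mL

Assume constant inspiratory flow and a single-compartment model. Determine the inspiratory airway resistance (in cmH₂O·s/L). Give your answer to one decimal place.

Flow: 61 L/min ÷ 60 = 1.0167 L/s.
Equation of motion (constant flow): PIP = Vt/C + R·V̇ + PEEP.
R·V̇ = PIP − Vt/C − PEEP = 20.2 − 605/57.1 − 3 = 20.2 − 10.595 − 3 = 6.605 cmH2O.
R = 6.605 / 1.0167 = 6.497 cmH2O·s/L.

6.5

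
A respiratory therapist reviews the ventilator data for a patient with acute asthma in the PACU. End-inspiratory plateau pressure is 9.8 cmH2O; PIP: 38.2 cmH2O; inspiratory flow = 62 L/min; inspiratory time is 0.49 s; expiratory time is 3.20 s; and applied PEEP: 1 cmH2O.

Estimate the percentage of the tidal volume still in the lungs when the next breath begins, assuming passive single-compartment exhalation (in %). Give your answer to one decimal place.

13.2

Flow: 62 L/min ÷ 60 = 1.0333 L/s.
Vt = flow × Ti = 1.0333 L/s × 0.49 s × 1000 mL/L = 506.32 mL.
R = (PIP − Pplat)/V̇ = (38.2 − 9.8) / 1.0333 = 28.4/1.0333 = 27.485 cmH2O·s/L.
C = Vt/(Pplat − PEEP) = 506.32 / (9.8 − 1) = 506.32/8.8 = 57.536 mL/cmH2O.
τ = R × C = 27.485 × 0.05754 L/cmH2O = 1.581 s.
Fraction remaining at end-expiration = e^(−Te/τ) = e^(−3.20/1.581) = 0.1321 → 13.21%.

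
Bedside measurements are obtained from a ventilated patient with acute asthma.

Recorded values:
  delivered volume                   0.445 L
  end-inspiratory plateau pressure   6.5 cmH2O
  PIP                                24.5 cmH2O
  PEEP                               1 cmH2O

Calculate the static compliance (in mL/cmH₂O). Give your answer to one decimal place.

Cstat = Vt / (Pplat − PEEP) = 445 / (6.5 − 1) = 445 / 5.5 = 80.909 mL/cmH2O.

80.9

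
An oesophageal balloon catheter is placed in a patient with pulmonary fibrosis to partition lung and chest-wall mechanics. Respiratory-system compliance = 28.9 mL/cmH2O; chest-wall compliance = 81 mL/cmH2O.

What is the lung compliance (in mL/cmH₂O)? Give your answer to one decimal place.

44.9

1/CL = 1/Crs − 1/Ccw.
1/CL = 1/28.9 − 1/81 = 0.02226.
CL = 44.924 mL/cmH2O.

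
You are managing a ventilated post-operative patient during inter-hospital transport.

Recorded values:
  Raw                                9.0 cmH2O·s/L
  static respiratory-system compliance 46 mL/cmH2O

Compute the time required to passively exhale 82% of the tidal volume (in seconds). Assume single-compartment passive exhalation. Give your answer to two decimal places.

0.71

τ = R × C = 9.0 × 46 mL/cmH2O = 9.0 × 0.046 L/cmH2O = 0.414 s.
Exhaled fraction f = 1 − e^(−t/τ) → t = −τ·ln(1 − f) = −0.414·ln(0.18) = 0.7099 s.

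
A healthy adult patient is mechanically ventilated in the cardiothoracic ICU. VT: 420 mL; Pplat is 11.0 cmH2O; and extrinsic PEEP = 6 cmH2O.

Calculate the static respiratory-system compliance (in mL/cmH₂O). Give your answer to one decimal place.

84.0

Cstat = Vt / (Pplat − PEEP) = 420 / (11.0 − 6) = 420 / 5.0 = 84.0 mL/cmH2O.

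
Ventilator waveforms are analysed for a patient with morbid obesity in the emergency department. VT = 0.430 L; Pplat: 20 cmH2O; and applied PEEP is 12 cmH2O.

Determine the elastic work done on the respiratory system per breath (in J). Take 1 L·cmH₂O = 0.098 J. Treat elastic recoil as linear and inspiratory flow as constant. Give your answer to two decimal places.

0.17

Elastic work ≈ ½ × (Pplat − PEEP) × Vt = 0.5 × (20 − 12) × 0.430 L = 0.5 × 8.0 × 0.430 = 1.72 L·cmH2O.
× 0.098 J/(L·cmH2O) → 0.1686 J.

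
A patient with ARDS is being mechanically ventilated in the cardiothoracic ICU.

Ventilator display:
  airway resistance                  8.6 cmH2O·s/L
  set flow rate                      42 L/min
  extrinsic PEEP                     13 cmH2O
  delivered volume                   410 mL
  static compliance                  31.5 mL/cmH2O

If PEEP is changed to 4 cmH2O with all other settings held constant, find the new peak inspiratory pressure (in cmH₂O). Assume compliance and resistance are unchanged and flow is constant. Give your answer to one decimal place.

23.0

Flow: 42 L/min ÷ 60 = 0.7 L/s.
PIP = Vt/C + R·V̇ + PEEP (constant-flow equation of motion).
Only the baseline term changes: ΔPIP = ΔPEEP = 4 − 13 = -9.0 cmH2O.
Original PIP = 410/31.5 + 8.6×0.7 + 13 = 32.036 cmH2O; new PIP = 32.036 + (-9.0) = 23.036 cmH2O.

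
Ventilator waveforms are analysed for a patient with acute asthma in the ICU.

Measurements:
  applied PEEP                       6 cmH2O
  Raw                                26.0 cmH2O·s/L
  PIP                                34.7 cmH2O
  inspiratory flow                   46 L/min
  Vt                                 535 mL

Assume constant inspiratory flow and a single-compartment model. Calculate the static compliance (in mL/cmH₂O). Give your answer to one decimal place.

Flow: 46 L/min ÷ 60 = 0.7667 L/s.
Equation of motion (constant flow): PIP = Vt/C + R·V̇ + PEEP.
Vt/C = PIP − R·V̇ − PEEP = 34.7 − 26.0×0.7667 − 6 = 34.7 − 19.934 − 6 = 8.766 cmH2O.
C = Vt / 8.766 = 535 / 8.766 = 61.031 mL/cmH2O.

61.0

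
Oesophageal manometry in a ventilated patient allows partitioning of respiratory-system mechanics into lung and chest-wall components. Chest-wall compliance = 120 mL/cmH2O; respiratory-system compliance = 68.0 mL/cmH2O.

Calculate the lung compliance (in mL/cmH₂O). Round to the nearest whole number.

157

1/CL = 1/Crs − 1/Ccw.
1/CL = 1/68.0 − 1/120 = 0.006373.
CL = 156.91 mL/cmH2O.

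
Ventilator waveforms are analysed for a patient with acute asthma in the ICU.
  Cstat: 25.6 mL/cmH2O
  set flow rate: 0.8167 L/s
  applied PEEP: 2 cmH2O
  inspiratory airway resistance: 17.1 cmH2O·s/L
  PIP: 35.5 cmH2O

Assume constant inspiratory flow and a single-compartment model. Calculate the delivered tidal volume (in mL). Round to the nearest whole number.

500

Equation of motion (constant flow): PIP = Vt/C + R·V̇ + PEEP.
Vt/C = PIP − R·V̇ − PEEP = 35.5 − 13.966 − 2 = 19.534 cmH2O.
Vt = C × 19.534 = 25.6 × 19.534 = 500.07 mL.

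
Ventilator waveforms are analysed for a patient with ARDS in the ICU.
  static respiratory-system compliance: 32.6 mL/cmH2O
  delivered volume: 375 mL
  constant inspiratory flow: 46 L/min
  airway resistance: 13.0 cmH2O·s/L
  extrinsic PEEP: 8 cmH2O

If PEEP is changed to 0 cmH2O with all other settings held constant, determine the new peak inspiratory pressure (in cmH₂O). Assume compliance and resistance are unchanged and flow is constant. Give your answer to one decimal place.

Flow: 46 L/min ÷ 60 = 0.7667 L/s.
PIP = Vt/C + R·V̇ + PEEP (constant-flow equation of motion).
Only the baseline term changes: ΔPIP = ΔPEEP = 0 − 8 = -8.0 cmH2O.
Original PIP = 375/32.6 + 13.0×0.7667 + 8 = 29.47 cmH2O; new PIP = 29.47 + (-8.0) = 21.47 cmH2O.

21.5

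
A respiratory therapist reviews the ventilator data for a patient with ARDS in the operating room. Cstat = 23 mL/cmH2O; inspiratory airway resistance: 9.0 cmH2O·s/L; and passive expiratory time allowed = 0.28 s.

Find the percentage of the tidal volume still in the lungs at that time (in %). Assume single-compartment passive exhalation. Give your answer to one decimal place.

τ = R × C = 9.0 × 23 mL/cmH2O = 9.0 × 0.023 L/cmH2O = 0.207 s.
Passive exhalation: V(t)/V₀ = e^(−t/τ) = e^(−0.28/0.207) = 0.2586.
Fraction remaining = 0.2586 → 25.86%.

25.9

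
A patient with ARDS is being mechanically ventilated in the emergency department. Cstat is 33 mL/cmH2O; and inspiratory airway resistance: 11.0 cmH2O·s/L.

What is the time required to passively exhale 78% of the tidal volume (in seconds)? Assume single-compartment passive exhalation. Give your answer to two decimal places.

τ = R × C = 11.0 × 33 mL/cmH2O = 11.0 × 0.033 L/cmH2O = 0.363 s.
Exhaled fraction f = 1 − e^(−t/τ) → t = −τ·ln(1 − f) = −0.363·ln(0.22) = 0.5496 s.

0.55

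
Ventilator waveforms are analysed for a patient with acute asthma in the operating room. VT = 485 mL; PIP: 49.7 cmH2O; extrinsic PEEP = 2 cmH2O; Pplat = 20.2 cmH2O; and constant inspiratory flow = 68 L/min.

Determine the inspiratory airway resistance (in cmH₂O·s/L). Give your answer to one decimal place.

Flow: 68 L/min ÷ 60 = 1.1333 L/s.
Raw = (PIP − Pplat) / flow = (49.7 − 20.2) / 1.1333 = 29.5 / 1.1333 = 26.03 cmH2O·s/L.

26.0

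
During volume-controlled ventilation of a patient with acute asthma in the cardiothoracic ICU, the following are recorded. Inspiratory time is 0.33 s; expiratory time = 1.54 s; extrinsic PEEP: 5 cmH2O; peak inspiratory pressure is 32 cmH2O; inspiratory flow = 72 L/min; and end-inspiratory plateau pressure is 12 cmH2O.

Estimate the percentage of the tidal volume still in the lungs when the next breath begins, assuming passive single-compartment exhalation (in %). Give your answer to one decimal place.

19.5

Flow: 72 L/min ÷ 60 = 1.2 L/s.
Vt = flow × Ti = 1.2 L/s × 0.33 s × 1000 mL/L = 396.0 mL.
R = (PIP − Pplat)/V̇ = (32 − 12) / 1.2 = 20.0/1.2 = 16.667 cmH2O·s/L.
C = Vt/(Pplat − PEEP) = 396.0 / (12 − 5) = 396.0/7.0 = 56.571 mL/cmH2O.
τ = R × C = 16.667 × 0.05657 L/cmH2O = 0.9429 s.
Fraction remaining at end-expiration = e^(−Te/τ) = e^(−1.54/0.9429) = 0.1953 → 19.53%.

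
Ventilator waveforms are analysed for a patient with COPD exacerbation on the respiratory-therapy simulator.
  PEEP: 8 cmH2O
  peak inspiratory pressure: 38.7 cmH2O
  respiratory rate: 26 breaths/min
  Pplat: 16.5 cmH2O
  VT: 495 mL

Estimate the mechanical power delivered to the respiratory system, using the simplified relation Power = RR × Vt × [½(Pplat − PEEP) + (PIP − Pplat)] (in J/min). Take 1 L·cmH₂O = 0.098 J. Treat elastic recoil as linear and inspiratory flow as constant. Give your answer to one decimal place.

33.4

Per-breath work = Vt × [½(Pplat−PEEP) + (PIP−Pplat)] = 0.495 × [0.5×8.5 + 22.2] = 0.495 × 26.45 = 13.093 L·cmH2O.
Power = 26 × 13.093 = 340.42 L·cmH2O/min.
× 0.098 J/(L·cmH2O) → 33.361 J/min.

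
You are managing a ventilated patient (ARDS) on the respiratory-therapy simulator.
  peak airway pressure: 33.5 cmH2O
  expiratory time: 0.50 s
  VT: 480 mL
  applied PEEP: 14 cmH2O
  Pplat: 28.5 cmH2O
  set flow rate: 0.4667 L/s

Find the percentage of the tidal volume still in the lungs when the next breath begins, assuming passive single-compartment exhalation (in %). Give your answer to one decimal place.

R = (PIP − Pplat)/V̇ = (33.5 − 28.5) / 0.4667 = 5.0/0.4667 = 10.714 cmH2O·s/L.
C = Vt/(Pplat − PEEP) = 480.0 / (28.5 − 14) = 480.0/14.5 = 33.103 mL/cmH2O.
τ = R × C = 10.714 × 0.0331 L/cmH2O = 0.3546 s.
Fraction remaining at end-expiration = e^(−Te/τ) = e^(−0.50/0.3546) = 0.2441 → 24.41%.

24.4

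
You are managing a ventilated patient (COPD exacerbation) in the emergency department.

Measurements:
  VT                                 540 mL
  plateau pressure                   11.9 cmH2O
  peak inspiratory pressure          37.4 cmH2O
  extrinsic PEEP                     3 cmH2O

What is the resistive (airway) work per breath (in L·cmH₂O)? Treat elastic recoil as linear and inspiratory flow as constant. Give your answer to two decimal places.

13.77

With constant inspiratory flow the resistive pressure is constant at PIP − Pplat = 37.4 − 11.9 = 25.5 cmH2O, so resistive work = 25.5 × 0.540 = 13.77 L·cmH2O.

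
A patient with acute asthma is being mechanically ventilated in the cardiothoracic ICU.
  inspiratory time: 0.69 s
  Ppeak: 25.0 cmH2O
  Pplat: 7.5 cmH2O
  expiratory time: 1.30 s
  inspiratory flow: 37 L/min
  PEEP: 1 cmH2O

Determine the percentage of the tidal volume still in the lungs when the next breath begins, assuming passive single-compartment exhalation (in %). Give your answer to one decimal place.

Flow: 37 L/min ÷ 60 = 0.6167 L/s.
Vt = flow × Ti = 0.6167 L/s × 0.69 s × 1000 mL/L = 425.52 mL.
R = (PIP − Pplat)/V̇ = (25.0 − 7.5) / 0.6167 = 17.5/0.6167 = 28.377 cmH2O·s/L.
C = Vt/(Pplat − PEEP) = 425.52 / (7.5 − 1) = 425.52/6.5 = 65.465 mL/cmH2O.
τ = R × C = 28.377 × 0.06547 L/cmH2O = 1.858 s.
Fraction remaining at end-expiration = e^(−Te/τ) = e^(−1.30/1.858) = 0.4967 → 49.67%.

49.7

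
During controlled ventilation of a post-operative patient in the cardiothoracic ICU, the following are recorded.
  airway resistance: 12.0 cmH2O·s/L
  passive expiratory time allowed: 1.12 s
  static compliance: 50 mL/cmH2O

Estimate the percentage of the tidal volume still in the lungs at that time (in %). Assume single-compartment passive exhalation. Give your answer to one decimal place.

τ = R × C = 12.0 × 50 mL/cmH2O = 12.0 × 0.050 L/cmH2O = 0.6 s.
Passive exhalation: V(t)/V₀ = e^(−t/τ) = e^(−1.12/0.6) = 0.1546.
Fraction remaining = 0.1546 → 15.46%.

15.5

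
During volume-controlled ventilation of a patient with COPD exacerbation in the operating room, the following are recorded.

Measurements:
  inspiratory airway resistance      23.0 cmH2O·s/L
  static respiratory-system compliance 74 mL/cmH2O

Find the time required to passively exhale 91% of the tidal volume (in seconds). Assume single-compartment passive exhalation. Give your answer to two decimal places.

4.10

τ = R × C = 23.0 × 74 mL/cmH2O = 23.0 × 0.074 L/cmH2O = 1.702 s.
Exhaled fraction f = 1 − e^(−t/τ) → t = −τ·ln(1 − f) = −1.702·ln(0.09) = 4.098 s.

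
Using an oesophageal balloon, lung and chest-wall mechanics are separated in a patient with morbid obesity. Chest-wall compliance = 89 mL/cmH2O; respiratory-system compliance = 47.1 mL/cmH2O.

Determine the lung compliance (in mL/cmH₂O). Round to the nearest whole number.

1/CL = 1/Crs − 1/Ccw.
1/CL = 1/47.1 − 1/89 = 0.009995.
CL = 100.05 mL/cmH2O.

100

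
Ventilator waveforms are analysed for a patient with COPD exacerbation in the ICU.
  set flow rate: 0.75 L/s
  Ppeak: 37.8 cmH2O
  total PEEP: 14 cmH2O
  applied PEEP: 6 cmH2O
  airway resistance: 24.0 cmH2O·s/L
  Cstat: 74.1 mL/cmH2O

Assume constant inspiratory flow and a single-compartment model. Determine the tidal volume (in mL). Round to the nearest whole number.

Total PEEP = 14 cmH2O (set 6 + intrinsic 8); this is the baseline alveolar pressure.
Equation of motion (constant flow): PIP = Vt/C + R·V̇ + PEEP.
Vt/C = PIP − R·V̇ − PEEP = 37.8 − 18.0 − 14 = 5.8 cmH2O.
Vt = C × 5.8 = 74.1 × 5.8 = 429.78 mL.

430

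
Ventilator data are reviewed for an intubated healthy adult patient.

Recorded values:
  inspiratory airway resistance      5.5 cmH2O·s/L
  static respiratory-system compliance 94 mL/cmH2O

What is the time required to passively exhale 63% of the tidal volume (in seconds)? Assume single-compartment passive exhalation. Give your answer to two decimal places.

0.51

τ = R × C = 5.5 × 94 mL/cmH2O = 5.5 × 0.094 L/cmH2O = 0.517 s.
Exhaled fraction f = 1 − e^(−t/τ) → t = −τ·ln(1 − f) = −0.517·ln(0.37) = 0.514 s.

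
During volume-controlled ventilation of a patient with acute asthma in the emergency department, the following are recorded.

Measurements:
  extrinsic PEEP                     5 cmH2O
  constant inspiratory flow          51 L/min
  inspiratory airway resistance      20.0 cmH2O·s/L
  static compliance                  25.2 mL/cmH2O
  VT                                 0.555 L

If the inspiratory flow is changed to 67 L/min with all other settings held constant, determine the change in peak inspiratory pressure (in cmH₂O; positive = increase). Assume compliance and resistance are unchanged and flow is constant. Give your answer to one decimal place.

Flow: 51 L/min ÷ 60 = 0.85 L/s.
New flow: 67 L/min ÷ 60 = 1.1167 L/s.
PIP = Vt/C + R·V̇ + PEEP (constant-flow equation of motion).
Only the resistive term changes: ΔPIP = R × ΔV̇ = 20.0 × (1.1167 − 0.85) = 20.0 × 0.2667 = 5.334 cmH2O.

5.3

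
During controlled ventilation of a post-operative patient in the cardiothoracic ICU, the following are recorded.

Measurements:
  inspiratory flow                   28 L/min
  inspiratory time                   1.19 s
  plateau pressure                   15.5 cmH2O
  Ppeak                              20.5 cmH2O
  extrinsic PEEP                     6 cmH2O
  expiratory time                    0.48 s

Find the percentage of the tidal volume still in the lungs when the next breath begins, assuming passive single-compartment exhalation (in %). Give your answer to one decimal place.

Flow: 28 L/min ÷ 60 = 0.4667 L/s.
Vt = flow × Ti = 0.4667 L/s × 1.19 s × 1000 mL/L = 555.37 mL.
R = (PIP − Pplat)/V̇ = (20.5 − 15.5) / 0.4667 = 5.0/0.4667 = 10.714 cmH2O·s/L.
C = Vt/(Pplat − PEEP) = 555.37 / (15.5 − 6) = 555.37/9.5 = 58.46 mL/cmH2O.
τ = R × C = 10.714 × 0.05846 L/cmH2O = 0.6263 s.
Fraction remaining at end-expiration = e^(−Te/τ) = e^(−0.48/0.6263) = 0.4647 → 46.47%.

46.5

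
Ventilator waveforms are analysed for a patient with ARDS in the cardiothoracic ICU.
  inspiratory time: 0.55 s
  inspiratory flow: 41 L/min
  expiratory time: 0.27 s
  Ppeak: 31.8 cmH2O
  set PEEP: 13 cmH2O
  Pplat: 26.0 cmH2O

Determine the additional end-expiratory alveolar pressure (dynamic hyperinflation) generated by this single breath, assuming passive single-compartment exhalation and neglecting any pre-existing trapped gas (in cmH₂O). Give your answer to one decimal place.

4.3

Flow: 41 L/min ÷ 60 = 0.6833 L/s.
Vt = flow × Ti = 0.6833 L/s × 0.55 s × 1000 mL/L = 375.82 mL.
R = (PIP − Pplat)/V̇ = (31.8 − 26.0) / 0.6833 = 5.8/0.6833 = 8.488 cmH2O·s/L.
C = Vt/(Pplat − PEEP) = 375.82 / (26.0 − 13) = 375.82/13.0 = 28.909 mL/cmH2O.
τ = R × C = 8.488 × 0.02891 L/cmH2O = 0.2454 s.
Fraction remaining = e^(−Te/τ) = e^(−0.27/0.2454) = 0.3328; trapped volume = 375.82 × 0.3328 = 125.07 mL.
Additional alveolar pressure from trapping ≈ V_trapped / C = 125.07 / 28.909 = 4.326 cmH2O.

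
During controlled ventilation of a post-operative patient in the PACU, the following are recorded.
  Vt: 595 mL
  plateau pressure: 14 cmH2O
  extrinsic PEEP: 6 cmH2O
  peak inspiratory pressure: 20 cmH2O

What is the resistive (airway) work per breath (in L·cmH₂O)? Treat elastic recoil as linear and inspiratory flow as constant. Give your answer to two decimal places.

3.57

With constant inspiratory flow the resistive pressure is constant at PIP − Pplat = 20 − 14 = 6.0 cmH2O, so resistive work = 6.0 × 0.595 = 3.57 L·cmH2O.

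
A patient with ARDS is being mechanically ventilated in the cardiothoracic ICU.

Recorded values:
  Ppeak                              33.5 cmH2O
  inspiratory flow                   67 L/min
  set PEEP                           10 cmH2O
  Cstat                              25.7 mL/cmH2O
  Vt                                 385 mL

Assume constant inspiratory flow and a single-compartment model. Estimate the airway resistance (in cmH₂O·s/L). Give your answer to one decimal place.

7.6

Flow: 67 L/min ÷ 60 = 1.1167 L/s.
Equation of motion (constant flow): PIP = Vt/C + R·V̇ + PEEP.
R·V̇ = PIP − Vt/C − PEEP = 33.5 − 385/25.7 − 10 = 33.5 − 14.981 − 10 = 8.519 cmH2O.
R = 8.519 / 1.1167 = 7.629 cmH2O·s/L.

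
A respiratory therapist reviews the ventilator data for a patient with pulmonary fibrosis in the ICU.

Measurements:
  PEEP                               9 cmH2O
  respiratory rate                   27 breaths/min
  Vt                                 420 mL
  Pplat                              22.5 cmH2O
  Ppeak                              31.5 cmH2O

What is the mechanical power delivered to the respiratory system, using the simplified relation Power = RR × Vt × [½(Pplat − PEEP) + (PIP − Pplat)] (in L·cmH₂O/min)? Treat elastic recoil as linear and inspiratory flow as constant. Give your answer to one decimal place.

Per-breath work = Vt × [½(Pplat−PEEP) + (PIP−Pplat)] = 0.420 × [0.5×13.5 + 9.0] = 0.420 × 15.75 = 6.615 L·cmH2O.
Power = 27 × 6.615 = 178.61 L·cmH2O/min.

178.6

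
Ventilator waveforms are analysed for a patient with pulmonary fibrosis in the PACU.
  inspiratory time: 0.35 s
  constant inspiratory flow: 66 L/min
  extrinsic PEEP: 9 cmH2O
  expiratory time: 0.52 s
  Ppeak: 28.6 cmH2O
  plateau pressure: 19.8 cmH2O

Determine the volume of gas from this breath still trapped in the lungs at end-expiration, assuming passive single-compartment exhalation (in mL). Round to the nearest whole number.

Flow: 66 L/min ÷ 60 = 1.1 L/s.
Vt = flow × Ti = 1.1 L/s × 0.35 s × 1000 mL/L = 385.0 mL.
R = (PIP − Pplat)/V̇ = (28.6 − 19.8) / 1.1 = 8.8/1.1 = 8.0 cmH2O·s/L.
C = Vt/(Pplat − PEEP) = 385.0 / (19.8 − 9) = 385.0/10.8 = 35.648 mL/cmH2O.
τ = R × C = 8.0 × 0.03565 L/cmH2O = 0.2852 s.
Fraction remaining = e^(−Te/τ) = e^(−0.52/0.2852) = 0.1615.
Trapped volume = 385.0 × 0.1615 = 62.178 mL.

62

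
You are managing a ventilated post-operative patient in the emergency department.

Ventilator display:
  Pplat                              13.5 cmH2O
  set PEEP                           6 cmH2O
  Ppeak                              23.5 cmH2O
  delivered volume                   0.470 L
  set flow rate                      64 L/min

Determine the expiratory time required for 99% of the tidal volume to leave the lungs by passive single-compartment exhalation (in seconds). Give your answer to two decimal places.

2.71

Flow: 64 L/min ÷ 60 = 1.0667 L/s.
R = (PIP − Pplat)/V̇ = (23.5 − 13.5) / 1.0667 = 10.0/1.0667 = 9.375 cmH2O·s/L.
C = Vt/(Pplat − PEEP) = 470.0 / (13.5 − 6) = 470.0/7.5 = 62.667 mL/cmH2O.
τ = R × C = 9.375 × 0.06267 L/cmH2O = 0.5875 s.
t = −τ·ln(1 − 0.99) = −0.5875·ln(0.01) = 2.706 s.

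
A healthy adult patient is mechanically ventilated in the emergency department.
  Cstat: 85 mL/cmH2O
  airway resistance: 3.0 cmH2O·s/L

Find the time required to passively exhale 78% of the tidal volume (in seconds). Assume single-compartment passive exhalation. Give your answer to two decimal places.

0.39

τ = R × C = 3.0 × 85 mL/cmH2O = 3.0 × 0.085 L/cmH2O = 0.255 s.
Exhaled fraction f = 1 − e^(−t/τ) → t = −τ·ln(1 − f) = −0.255·ln(0.22) = 0.3861 s.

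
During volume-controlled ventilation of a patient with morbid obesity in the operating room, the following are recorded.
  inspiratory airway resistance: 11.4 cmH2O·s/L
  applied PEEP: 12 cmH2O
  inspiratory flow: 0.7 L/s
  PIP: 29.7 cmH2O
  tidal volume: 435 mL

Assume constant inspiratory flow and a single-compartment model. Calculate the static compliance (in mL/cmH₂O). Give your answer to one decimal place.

44.8

Equation of motion (constant flow): PIP = Vt/C + R·V̇ + PEEP.
Vt/C = PIP − R·V̇ − PEEP = 29.7 − 11.4×0.7 − 12 = 29.7 − 7.98 − 12 = 9.72 cmH2O.
C = Vt / 9.72 = 435 / 9.72 = 44.753 mL/cmH2O.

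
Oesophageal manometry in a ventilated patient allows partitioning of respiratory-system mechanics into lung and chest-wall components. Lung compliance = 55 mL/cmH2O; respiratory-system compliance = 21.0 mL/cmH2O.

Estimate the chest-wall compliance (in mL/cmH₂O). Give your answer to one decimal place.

34.0

1/Ccw = 1/Crs − 1/CL.
1/Ccw = 1/21.0 − 1/55 = 0.02944.
Ccw = 33.967 mL/cmH2O.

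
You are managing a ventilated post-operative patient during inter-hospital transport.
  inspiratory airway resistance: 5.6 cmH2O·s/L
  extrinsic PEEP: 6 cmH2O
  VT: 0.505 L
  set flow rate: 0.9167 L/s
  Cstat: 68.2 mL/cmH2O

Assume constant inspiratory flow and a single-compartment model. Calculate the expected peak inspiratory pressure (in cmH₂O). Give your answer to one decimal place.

Equation of motion (constant flow): PIP = Vt/C + R·V̇ + PEEP.
PIP = 505/68.2 + 5.6×0.9167 + 6 = 7.405 + 5.134 + 6 = 18.539 cmH2O.

18.5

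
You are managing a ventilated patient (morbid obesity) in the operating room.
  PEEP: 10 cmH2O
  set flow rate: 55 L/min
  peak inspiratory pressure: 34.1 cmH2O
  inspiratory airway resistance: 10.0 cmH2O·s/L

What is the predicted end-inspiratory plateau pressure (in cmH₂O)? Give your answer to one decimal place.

24.9

Flow: 55 L/min ÷ 60 = 0.9167 L/s.
Pplat = PIP − Raw × flow = 34.1 − 10.0 × 0.9167 = 34.1 − 9.167 = 24.933 cmH2O.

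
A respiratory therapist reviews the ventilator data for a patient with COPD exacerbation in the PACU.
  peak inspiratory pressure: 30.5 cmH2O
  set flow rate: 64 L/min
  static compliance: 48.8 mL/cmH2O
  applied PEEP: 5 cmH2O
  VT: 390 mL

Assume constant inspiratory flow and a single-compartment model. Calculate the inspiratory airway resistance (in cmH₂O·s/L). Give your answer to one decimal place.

16.4

Flow: 64 L/min ÷ 60 = 1.0667 L/s.
Equation of motion (constant flow): PIP = Vt/C + R·V̇ + PEEP.
R·V̇ = PIP − Vt/C − PEEP = 30.5 − 390/48.8 − 5 = 30.5 − 7.992 − 5 = 17.508 cmH2O.
R = 17.508 / 1.0667 = 16.413 cmH2O·s/L.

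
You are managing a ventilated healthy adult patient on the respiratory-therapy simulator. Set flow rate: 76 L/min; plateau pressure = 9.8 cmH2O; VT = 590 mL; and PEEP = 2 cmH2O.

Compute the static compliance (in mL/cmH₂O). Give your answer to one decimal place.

Cstat = Vt / (Pplat − PEEP) = 590 / (9.8 − 2) = 590 / 7.8 = 75.641 mL/cmH2O.

75.6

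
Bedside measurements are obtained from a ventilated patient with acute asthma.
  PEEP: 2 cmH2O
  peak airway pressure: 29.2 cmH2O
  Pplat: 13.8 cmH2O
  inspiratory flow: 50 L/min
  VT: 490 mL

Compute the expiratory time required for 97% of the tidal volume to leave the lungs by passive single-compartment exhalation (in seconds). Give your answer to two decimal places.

Flow: 50 L/min ÷ 60 = 0.8333 L/s.
R = (PIP − Pplat)/V̇ = (29.2 − 13.8) / 0.8333 = 15.4/0.8333 = 18.481 cmH2O·s/L.
C = Vt/(Pplat − PEEP) = 490.0 / (13.8 − 2) = 490.0/11.8 = 41.525 mL/cmH2O.
τ = R × C = 18.481 × 0.04153 L/cmH2O = 0.7675 s.
t = −τ·ln(1 − 0.97) = −0.7675·ln(0.03) = 2.691 s.

2.69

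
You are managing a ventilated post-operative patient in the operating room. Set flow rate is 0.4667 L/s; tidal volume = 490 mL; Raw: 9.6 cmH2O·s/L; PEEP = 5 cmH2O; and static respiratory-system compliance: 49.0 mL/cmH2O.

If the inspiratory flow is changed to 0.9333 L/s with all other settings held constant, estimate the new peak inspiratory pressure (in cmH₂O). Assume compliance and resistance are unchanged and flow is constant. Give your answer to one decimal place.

PIP = Vt/C + R·V̇ + PEEP (constant-flow equation of motion).
Only the resistive term changes: ΔPIP = R × ΔV̇ = 9.6 × (0.9333 − 0.4667) = 9.6 × 0.4666 = 4.479 cmH2O.
Original PIP = 490/49.0 + 9.6×0.4667 + 5 = 19.48 cmH2O; new PIP = 19.48 + (4.479) = 23.959 cmH2O.

24.0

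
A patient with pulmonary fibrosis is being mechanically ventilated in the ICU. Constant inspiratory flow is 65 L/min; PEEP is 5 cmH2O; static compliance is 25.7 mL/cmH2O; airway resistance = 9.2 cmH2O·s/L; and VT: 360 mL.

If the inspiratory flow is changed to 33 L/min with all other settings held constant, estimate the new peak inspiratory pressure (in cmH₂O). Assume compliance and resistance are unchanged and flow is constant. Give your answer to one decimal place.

Flow: 65 L/min ÷ 60 = 1.0833 L/s.
New flow: 33 L/min ÷ 60 = 0.55 L/s.
PIP = Vt/C + R·V̇ + PEEP (constant-flow equation of motion).
Only the resistive term changes: ΔPIP = R × ΔV̇ = 9.2 × (0.55 − 1.0833) = 9.2 × -0.5333 = -4.906 cmH2O.
Original PIP = 360/25.7 + 9.2×1.0833 + 5 = 28.974 cmH2O; new PIP = 28.974 + (-4.906) = 24.068 cmH2O.

24.1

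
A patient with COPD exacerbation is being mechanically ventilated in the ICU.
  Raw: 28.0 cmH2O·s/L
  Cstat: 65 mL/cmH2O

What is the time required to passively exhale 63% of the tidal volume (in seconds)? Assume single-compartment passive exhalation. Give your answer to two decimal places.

1.81

τ = R × C = 28.0 × 65 mL/cmH2O = 28.0 × 0.065 L/cmH2O = 1.82 s.
Exhaled fraction f = 1 − e^(−t/τ) → t = −τ·ln(1 − f) = −1.82·ln(0.37) = 1.81 s.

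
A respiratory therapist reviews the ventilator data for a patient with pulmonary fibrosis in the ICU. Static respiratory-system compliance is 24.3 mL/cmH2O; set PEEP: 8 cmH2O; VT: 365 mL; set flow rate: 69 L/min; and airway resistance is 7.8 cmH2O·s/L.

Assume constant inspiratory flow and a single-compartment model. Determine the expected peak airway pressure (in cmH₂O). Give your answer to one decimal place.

Flow: 69 L/min ÷ 60 = 1.15 L/s.
Equation of motion (constant flow): PIP = Vt/C + R·V̇ + PEEP.
PIP = 365/24.3 + 7.8×1.15 + 8 = 15.021 + 8.97 + 8 = 31.991 cmH2O.

32.0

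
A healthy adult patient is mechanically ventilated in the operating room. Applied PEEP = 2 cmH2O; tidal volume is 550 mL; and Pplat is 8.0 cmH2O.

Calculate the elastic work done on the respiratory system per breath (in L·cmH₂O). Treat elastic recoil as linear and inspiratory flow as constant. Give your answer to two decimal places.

Elastic work ≈ ½ × (Pplat − PEEP) × Vt = 0.5 × (8.0 − 2) × 0.550 L = 0.5 × 6.0 × 0.550 = 1.65 L·cmH2O.

1.65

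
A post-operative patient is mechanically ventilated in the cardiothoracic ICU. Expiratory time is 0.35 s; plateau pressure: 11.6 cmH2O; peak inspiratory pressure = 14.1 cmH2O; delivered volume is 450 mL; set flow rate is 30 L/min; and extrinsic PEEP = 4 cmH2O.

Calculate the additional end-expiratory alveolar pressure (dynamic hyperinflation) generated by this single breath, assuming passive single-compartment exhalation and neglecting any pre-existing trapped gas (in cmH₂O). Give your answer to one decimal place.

2.3

Flow: 30 L/min ÷ 60 = 0.5 L/s.
R = (PIP − Pplat)/V̇ = (14.1 − 11.6) / 0.5 = 2.5/0.5 = 5.0 cmH2O·s/L.
C = Vt/(Pplat − PEEP) = 450.0 / (11.6 − 4) = 450.0/7.6 = 59.211 mL/cmH2O.
τ = R × C = 5.0 × 0.05921 L/cmH2O = 0.2961 s.
Fraction remaining = e^(−Te/τ) = e^(−0.35/0.2961) = 0.3067; trapped volume = 450.0 × 0.3067 = 138.02 mL.
Additional alveolar pressure from trapping ≈ V_trapped / C = 138.02 / 59.211 = 2.331 cmH2O.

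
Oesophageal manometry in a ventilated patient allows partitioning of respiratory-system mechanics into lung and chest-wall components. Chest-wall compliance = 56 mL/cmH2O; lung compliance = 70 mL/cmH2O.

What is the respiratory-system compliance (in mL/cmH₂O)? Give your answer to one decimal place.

31.1

Lung and chest wall are elastances in series: 1/Crs = 1/CL + 1/Ccw.
1/Crs = 1/70 + 1/56 = 0.03214.
Crs = 31.114 mL/cmH2O.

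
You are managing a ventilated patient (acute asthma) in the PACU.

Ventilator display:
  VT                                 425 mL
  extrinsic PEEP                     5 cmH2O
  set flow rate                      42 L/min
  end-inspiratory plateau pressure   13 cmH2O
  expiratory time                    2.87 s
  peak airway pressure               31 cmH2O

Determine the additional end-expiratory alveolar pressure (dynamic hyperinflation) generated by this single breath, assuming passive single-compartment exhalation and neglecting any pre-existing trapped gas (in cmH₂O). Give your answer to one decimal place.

Flow: 42 L/min ÷ 60 = 0.7 L/s.
R = (PIP − Pplat)/V̇ = (31 − 13) / 0.7 = 18.0/0.7 = 25.714 cmH2O·s/L.
C = Vt/(Pplat − PEEP) = 425.0 / (13 − 5) = 425.0/8.0 = 53.125 mL/cmH2O.
τ = R × C = 25.714 × 0.05313 L/cmH2O = 1.366 s.
Fraction remaining = e^(−Te/τ) = e^(−2.87/1.366) = 0.1223; trapped volume = 425.0 × 0.1223 = 51.978 mL.
Additional alveolar pressure from trapping ≈ V_trapped / C = 51.978 / 53.125 = 0.9784 cmH2O.

1.0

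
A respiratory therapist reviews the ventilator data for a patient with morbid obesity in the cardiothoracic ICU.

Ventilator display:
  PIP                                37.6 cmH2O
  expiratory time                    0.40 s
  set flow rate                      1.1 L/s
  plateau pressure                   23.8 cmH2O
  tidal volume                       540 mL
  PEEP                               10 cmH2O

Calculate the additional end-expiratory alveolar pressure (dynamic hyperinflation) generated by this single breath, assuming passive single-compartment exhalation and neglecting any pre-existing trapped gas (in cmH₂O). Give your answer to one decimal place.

R = (PIP − Pplat)/V̇ = (37.6 − 23.8) / 1.1 = 13.8/1.1 = 12.545 cmH2O·s/L.
C = Vt/(Pplat − PEEP) = 540.0 / (23.8 − 10) = 540.0/13.8 = 39.13 mL/cmH2O.
τ = R × C = 12.545 × 0.03913 L/cmH2O = 0.4909 s.
Fraction remaining = e^(−Te/τ) = e^(−0.40/0.4909) = 0.4427; trapped volume = 540.0 × 0.4427 = 239.06 mL.
Additional alveolar pressure from trapping ≈ V_trapped / C = 239.06 / 39.13 = 6.109 cmH2O.

6.1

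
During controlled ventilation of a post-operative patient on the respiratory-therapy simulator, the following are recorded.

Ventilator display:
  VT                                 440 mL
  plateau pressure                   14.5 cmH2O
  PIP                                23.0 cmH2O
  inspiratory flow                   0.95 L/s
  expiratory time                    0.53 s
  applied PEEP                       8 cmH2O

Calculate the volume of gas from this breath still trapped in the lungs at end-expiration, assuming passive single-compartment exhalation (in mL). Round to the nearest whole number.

183

R = (PIP − Pplat)/V̇ = (23.0 − 14.5) / 0.95 = 8.5/0.95 = 8.947 cmH2O·s/L.
C = Vt/(Pplat − PEEP) = 440.0 / (14.5 − 8) = 440.0/6.5 = 67.692 mL/cmH2O.
τ = R × C = 8.947 × 0.06769 L/cmH2O = 0.6056 s.
Fraction remaining = e^(−Te/τ) = e^(−0.53/0.6056) = 0.4168.
Trapped volume = 440.0 × 0.4168 = 183.39 mL.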